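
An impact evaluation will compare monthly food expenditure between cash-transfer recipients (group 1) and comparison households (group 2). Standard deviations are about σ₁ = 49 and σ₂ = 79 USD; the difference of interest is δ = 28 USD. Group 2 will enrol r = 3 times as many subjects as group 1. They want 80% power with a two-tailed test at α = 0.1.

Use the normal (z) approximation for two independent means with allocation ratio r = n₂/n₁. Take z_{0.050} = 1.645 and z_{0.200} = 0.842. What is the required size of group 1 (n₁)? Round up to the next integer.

n₁ = 36

n₁ = (z_{α/2} + z_β)² · (σ₁² + σ₂²/r) / δ²
   = (1.645 + 0.842)² · (49² + 79²/3) / 28²
   = 6.1852 · (2401 + 2080.3) / 784
   = 6.1852 · 4481.3 / 784
   = 35.35
Round up → n₁ = 36; n₂ = r·n₁ = 3 × 36 = 108.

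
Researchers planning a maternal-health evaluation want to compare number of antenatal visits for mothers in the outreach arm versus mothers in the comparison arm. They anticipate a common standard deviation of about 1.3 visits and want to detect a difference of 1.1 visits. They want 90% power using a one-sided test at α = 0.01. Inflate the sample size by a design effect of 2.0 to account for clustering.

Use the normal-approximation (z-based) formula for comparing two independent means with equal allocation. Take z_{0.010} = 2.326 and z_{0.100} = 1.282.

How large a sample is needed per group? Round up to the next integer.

n = (z_α + z_β)² · (σ₁² + σ₂²) / δ²
  = (2.326 + 1.282)² · (2·1.3² = 3.38) / 1.1²
  = 13.0177 · 3.38 / 1.21
  = 36.36
Design effect: 2.0 × 36.36 = 72.73.
Round up → n = 73 per group.

n = 73 per group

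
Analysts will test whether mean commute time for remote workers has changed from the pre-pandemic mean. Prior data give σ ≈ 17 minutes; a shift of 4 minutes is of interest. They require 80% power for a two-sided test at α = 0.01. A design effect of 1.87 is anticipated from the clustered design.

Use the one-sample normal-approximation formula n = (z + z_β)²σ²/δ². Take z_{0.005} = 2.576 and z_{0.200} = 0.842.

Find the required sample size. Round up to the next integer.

n = (z_{α/2} + z_β)² · σ² / δ²
  = (2.576 + 0.842)² · 17² / 4²
  = 11.6827 · 289 / 16
  = 211.02
Design effect: 1.87 × 211.02 = 394.61.
Round up → n = 395.

n = 395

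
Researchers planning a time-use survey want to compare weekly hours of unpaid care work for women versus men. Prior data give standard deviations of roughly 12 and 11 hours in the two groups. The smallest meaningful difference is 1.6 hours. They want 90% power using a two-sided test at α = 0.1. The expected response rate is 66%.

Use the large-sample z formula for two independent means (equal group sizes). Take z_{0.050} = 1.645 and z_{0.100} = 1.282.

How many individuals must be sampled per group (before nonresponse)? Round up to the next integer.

n = (z_{α/2} + z_β)² · (σ₁² + σ₂²) / δ²
  = (1.645 + 1.282)² · (12² + 11² = 265) / 1.6²
  = 8.5673 · 265 / 2.56
  = 886.85
Adjust for 66% response: 886.85 / 0.66 = 1343.72.
Round up → n = 1344 per group.

n = 1344 per group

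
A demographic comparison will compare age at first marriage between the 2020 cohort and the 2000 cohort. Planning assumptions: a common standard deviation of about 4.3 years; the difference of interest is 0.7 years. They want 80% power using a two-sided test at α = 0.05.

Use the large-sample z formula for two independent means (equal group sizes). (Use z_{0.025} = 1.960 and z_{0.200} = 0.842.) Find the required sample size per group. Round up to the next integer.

n = 593 per group

n = (z_{α/2} + z_β)² · (σ₁² + σ₂²) / δ²
  = (1.960 + 0.842)² · (2·4.3² = 36.98) / 0.7²
  = 7.8512 · 36.98 / 0.49
  = 592.53
Round up → n = 593 per group.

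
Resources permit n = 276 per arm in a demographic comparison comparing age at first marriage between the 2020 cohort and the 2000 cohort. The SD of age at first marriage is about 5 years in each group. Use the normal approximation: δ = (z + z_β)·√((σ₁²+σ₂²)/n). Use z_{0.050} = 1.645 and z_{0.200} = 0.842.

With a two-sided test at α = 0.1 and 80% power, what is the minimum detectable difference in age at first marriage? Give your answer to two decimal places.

Minimum detectable difference ≈ 1.06 years

δ = (z_{α/2} + z_β) · √((σ₁²+σ₂²)/n)
  = (1.645 + 0.842) · √(50/276)
  = 2.487 · √0.18116
  = 2.487 · 0.4256
  = 1.0585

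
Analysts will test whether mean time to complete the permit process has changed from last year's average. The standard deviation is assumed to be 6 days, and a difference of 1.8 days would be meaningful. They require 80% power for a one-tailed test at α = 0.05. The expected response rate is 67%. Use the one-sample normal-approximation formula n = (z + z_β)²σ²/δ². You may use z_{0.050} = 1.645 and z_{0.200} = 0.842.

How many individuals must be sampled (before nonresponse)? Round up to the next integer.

n = 103

n = (z_α + z_β)² · σ² / δ²
  = (1.645 + 0.842)² · 6² / 1.8²
  = 6.1852 · 36 / 3.24
  = 68.72
Adjust for 67% response: 68.72 / 0.67 = 102.57.
Round up → n = 103.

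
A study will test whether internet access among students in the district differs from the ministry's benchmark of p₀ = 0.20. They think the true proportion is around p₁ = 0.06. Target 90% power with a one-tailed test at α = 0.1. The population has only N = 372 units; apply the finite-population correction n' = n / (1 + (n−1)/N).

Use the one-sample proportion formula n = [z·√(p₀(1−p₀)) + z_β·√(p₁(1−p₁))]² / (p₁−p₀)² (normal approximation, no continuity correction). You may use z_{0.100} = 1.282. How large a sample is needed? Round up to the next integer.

n = 32

n = [z_α·√(p₀q₀) + z_β·√(p₁q₁)]² / (p₁ − p₀)²
  = [1.282·√(0.20·0.80) + 1.282·√(0.06·0.94)]² / (-0.14)²
  = [1.282·0.4000 + 1.282·0.2375]² / 0.0196
  = [0.8173]² / 0.0196
  = 34.08
Finite-population correction (N = 372): 34.08 / (1 + (34.08 − 1)/372) = 31.29.
Round up → n = 32.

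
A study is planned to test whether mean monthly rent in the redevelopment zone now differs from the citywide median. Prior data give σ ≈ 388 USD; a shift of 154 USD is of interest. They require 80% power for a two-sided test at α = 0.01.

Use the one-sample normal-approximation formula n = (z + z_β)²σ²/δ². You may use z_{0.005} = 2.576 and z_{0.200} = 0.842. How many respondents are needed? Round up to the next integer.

n = (z_{α/2} + z_β)² · σ² / δ²
  = (2.576 + 0.842)² · 388² / 154²
  = 11.6827 · 150544 / 23716
  = 74.16
Round up → n = 75.

n = 75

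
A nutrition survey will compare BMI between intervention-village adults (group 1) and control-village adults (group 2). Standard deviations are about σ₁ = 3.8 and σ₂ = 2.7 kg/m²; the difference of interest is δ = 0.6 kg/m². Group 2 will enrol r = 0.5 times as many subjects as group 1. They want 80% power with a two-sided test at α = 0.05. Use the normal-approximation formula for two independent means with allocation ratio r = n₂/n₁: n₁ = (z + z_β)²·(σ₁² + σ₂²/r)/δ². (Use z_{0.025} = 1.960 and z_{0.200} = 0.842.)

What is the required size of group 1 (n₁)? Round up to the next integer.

n₁ = 633

n₁ = (z_{α/2} + z_β)² · (σ₁² + σ₂²/r) / δ²
   = (1.960 + 0.842)² · (3.8² + 2.7²/0.5) / 0.6²
   = 7.8512 · (14.44 + 14.58) / 0.36
   = 7.8512 · 29.02 / 0.36
   = 632.89
Round up → n₁ = 633; n₂ = r·n₁ = 0.5 × 633 = 317.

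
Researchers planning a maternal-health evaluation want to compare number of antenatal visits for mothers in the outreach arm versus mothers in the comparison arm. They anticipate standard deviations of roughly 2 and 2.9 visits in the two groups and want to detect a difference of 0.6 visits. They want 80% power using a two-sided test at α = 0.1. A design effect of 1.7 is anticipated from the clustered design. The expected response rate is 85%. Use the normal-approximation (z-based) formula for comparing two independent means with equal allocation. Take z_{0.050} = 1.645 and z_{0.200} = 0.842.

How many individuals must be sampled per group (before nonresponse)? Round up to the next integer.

n = (z_{α/2} + z_β)² · (σ₁² + σ₂²) / δ²
  = (1.645 + 0.842)² · (2² + 2.9² = 12.41) / 0.6²
  = 6.1852 · 12.41 / 0.36
  = 213.22
Design effect: 1.7 × 213.22 = 362.47.
Adjust for 85% response: 362.47 / 0.85 = 426.43.
Round up → n = 427 per group.

n = 427 per group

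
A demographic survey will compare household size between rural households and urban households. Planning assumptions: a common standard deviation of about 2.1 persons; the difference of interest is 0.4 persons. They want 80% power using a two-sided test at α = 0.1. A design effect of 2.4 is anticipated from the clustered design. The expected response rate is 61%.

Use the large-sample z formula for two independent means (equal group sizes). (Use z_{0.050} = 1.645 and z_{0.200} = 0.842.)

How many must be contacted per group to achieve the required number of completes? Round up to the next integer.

n = 1342 per group

n = (z_{α/2} + z_β)² · (σ₁² + σ₂²) / δ²
  = (1.645 + 0.842)² · (2·2.1² = 8.82) / 0.4²
  = 6.1852 · 8.82 / 0.16
  = 340.96
Design effect: 2.4 × 340.96 = 818.30.
Adjust for 61% response: 818.30 / 0.61 = 1341.47.
Round up → n = 1342 per group.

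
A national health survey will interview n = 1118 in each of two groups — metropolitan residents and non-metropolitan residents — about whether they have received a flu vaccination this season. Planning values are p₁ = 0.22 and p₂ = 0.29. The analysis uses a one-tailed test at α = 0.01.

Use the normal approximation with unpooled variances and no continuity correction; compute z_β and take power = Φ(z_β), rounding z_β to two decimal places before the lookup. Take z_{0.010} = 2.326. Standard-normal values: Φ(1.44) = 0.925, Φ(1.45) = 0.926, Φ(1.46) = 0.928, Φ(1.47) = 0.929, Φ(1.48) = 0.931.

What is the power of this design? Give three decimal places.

Power ≈ 0.931

z_β = |p₁−p₂|·√(n/[p₁q₁+p₂q₂]) − z_α
    = 0.07 · √(1118/0.3775) − 2.326
    = 0.07 · 54.4205 − 2.326
    = 3.8094 − 2.326 = 1.4834 → 1.48
Power = Φ(1.48) = 0.931.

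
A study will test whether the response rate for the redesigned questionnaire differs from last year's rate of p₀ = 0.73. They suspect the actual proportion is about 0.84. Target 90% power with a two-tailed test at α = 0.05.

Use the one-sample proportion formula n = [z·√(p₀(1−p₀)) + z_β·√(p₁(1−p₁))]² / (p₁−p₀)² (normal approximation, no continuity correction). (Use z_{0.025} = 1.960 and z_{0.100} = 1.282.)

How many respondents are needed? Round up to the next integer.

n = [z_{α/2}·√(p₀q₀) + z_β·√(p₁q₁)]² / (p₁ − p₀)²
  = [1.960·√(0.73·0.27) + 1.282·√(0.84·0.16)]² / (0.11)²
  = [1.960·0.4440 + 1.282·0.3666]² / 0.0121
  = [1.3401]² / 0.0121
  = 148.43
Round up → n = 149.

n = 149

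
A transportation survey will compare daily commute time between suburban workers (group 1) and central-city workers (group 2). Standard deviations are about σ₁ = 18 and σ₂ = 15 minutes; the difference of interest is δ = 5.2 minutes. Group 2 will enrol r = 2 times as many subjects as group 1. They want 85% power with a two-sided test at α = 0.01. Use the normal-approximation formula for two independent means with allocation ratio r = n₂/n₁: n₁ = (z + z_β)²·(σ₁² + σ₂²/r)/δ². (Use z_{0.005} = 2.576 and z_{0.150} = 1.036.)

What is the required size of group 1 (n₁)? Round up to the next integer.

n₁ = 211

n₁ = (z_{α/2} + z_β)² · (σ₁² + σ₂²/r) / δ²
   = (2.576 + 1.036)² · (18² + 15²/2) / 5.2²
   = 13.0465 · (324 + 112.5) / 27.04
   = 13.0465 · 436.5 / 27.04
   = 210.61
Round up → n₁ = 211; n₂ = r·n₁ = 2 × 211 = 422.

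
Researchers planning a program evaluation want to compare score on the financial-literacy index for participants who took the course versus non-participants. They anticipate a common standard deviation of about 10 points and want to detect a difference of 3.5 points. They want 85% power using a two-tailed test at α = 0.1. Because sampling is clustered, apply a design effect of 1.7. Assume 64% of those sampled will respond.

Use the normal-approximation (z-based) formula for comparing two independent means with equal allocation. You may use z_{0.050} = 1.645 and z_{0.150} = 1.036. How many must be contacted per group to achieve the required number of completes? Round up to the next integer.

n = (z_{α/2} + z_β)² · (σ₁² + σ₂²) / δ²
  = (1.645 + 1.036)² · (2·10² = 200) / 3.5²
  = 7.1878 · 200 / 12.25
  = 117.35
Design effect: 1.7 × 117.35 = 199.50.
Adjust for 64% response: 199.50 / 0.64 = 311.71.
Round up → n = 312 per group.

n = 312 per group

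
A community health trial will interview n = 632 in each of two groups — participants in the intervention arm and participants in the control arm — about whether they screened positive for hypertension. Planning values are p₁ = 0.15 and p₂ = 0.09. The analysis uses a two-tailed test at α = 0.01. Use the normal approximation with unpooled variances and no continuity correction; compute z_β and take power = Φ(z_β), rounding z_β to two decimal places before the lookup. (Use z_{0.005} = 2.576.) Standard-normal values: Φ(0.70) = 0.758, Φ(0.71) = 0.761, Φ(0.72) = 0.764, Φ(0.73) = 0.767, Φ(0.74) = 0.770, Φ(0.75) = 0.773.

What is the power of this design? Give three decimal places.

z_β = |p₁−p₂|·√(n/[p₁q₁+p₂q₂]) − z_{α/2}
    = 0.06 · √(632/0.2094) − 2.576
    = 0.06 · 54.9377 − 2.576
    = 3.2963 − 2.576 = 0.7203 → 0.72
Power = Φ(0.72) = 0.764.

Power ≈ 0.764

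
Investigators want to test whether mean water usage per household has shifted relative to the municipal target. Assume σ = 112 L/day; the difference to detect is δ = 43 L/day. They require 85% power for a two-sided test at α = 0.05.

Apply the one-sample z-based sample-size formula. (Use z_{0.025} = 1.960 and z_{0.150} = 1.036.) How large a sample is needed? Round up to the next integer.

n = (z_{α/2} + z_β)² · σ² / δ²
  = (1.960 + 1.036)² · 112² / 43²
  = 8.9760 · 12544 / 1849
  = 60.90
Round up → n = 61.

n = 61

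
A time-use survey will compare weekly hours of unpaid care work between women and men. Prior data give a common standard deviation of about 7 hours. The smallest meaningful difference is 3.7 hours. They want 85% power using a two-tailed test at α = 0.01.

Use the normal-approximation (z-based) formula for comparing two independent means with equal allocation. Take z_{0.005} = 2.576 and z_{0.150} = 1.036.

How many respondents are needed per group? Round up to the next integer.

n = (z_{α/2} + z_β)² · (σ₁² + σ₂²) / δ²
  = (2.576 + 1.036)² · (2·7² = 98) / 3.7²
  = 13.0465 · 98 / 13.69
  = 93.39
Round up → n = 94 per group.

n = 94 per group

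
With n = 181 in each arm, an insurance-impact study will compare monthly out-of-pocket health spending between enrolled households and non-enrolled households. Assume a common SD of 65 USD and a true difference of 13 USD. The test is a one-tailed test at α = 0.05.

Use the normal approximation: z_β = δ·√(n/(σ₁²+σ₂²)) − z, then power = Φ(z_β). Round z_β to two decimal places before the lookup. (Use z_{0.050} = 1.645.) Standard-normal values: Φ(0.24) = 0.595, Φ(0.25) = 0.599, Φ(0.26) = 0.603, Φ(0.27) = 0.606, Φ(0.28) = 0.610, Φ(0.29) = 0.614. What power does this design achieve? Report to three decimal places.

z_β = δ·√(n/(σ₁²+σ₂²)) − z_α
    = 13 · √(181/8450) − 1.645
    = 13 · 0.14636 − 1.645
    = 1.9026 − 1.645 = 0.2576 → 0.26
Power = Φ(0.26) = 0.603.

Power ≈ 0.603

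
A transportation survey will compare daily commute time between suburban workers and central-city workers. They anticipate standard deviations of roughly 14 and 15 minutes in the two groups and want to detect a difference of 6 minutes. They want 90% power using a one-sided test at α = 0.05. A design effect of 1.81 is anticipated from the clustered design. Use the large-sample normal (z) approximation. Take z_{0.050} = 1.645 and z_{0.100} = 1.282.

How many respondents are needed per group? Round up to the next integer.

n = 182 per group

n = (z_α + z_β)² · (σ₁² + σ₂²) / δ²
  = (1.645 + 1.282)² · (14² + 15² = 421) / 6²
  = 8.5673 · 421 / 36
  = 100.19
Design effect: 1.81 × 100.19 = 181.34.
Round up → n = 182 per group.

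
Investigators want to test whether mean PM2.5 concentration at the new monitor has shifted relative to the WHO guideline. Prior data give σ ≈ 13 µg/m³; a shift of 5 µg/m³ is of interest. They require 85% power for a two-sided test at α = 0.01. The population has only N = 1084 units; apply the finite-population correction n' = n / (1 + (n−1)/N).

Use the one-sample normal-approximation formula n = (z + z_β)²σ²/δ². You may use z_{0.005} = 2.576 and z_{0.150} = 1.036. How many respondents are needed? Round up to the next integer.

n = (z_{α/2} + z_β)² · σ² / δ²
  = (2.576 + 1.036)² · 13² / 5²
  = 13.0465 · 169 / 25
  = 88.19
Finite-population correction (N = 1084): 88.19 / (1 + (88.19 − 1)/1084) = 81.63.
Round up → n = 82.

n = 82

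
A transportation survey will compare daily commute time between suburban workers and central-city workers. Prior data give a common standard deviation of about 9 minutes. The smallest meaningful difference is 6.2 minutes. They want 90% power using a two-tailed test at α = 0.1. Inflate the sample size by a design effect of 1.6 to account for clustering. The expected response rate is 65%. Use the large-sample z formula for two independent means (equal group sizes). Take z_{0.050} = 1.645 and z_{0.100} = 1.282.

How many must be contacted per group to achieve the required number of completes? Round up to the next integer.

n = 89 per group

n = (z_{α/2} + z_β)² · (σ₁² + σ₂²) / δ²
  = (1.645 + 1.282)² · (2·9² = 162) / 6.2²
  = 8.5673 · 162 / 38.44
  = 36.11
Design effect: 1.6 × 36.11 = 57.77.
Adjust for 65% response: 57.77 / 0.65 = 88.88.
Round up → n = 89 per group.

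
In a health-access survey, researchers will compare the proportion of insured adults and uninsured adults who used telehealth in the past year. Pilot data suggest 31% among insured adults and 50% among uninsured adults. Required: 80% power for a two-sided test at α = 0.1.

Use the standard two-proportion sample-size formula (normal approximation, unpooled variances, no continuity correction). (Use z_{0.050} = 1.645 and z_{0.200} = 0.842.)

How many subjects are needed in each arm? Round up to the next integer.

n = (z_{α/2} + z_β)² · [p₁(1−p₁) + p₂(1−p₂)] / (p₁ − p₂)²
  = (1.645 + 0.842)² · (0.31·0.69 + 0.50·0.50) / (-0.19)²
  = (2.487)² · (0.2139 + 0.2500) / 0.0361
  = 6.1852 · 0.4639 / 0.0361
  = 79.48
Round up → n = 80 per group.

n = 80 per group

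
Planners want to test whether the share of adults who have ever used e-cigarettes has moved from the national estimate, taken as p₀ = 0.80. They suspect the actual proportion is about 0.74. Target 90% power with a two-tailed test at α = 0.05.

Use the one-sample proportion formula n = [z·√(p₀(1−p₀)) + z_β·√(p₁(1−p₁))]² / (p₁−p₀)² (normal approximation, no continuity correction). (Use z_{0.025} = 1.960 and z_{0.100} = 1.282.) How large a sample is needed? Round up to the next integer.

n = 504

n = [z_{α/2}·√(p₀q₀) + z_β·√(p₁q₁)]² / (p₁ − p₀)²
  = [1.960·√(0.80·0.20) + 1.282·√(0.74·0.26)]² / (-0.06)²
  = [1.960·0.4000 + 1.282·0.4386]² / 0.0036
  = [1.3463]² / 0.0036
  = 503.50
Round up → n = 504.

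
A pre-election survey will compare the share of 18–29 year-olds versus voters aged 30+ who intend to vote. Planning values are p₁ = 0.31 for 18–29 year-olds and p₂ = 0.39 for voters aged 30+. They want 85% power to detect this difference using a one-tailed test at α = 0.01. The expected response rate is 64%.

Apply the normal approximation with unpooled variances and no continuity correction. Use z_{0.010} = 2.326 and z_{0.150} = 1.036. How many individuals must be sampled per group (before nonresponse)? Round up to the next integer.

n = (z_α + z_β)² · [p₁(1−p₁) + p₂(1−p₂)] / (p₁ − p₂)²
  = (2.326 + 1.036)² · (0.31·0.69 + 0.39·0.61) / (-0.08)²
  = (3.362)² · (0.2139 + 0.2379) / 0.0064
  = 11.3030 · 0.4518 / 0.0064
  = 797.92
Adjust for 64% response: 797.92 / 0.64 = 1246.76.
Round up → n = 1247 per group.

n = 1247 per group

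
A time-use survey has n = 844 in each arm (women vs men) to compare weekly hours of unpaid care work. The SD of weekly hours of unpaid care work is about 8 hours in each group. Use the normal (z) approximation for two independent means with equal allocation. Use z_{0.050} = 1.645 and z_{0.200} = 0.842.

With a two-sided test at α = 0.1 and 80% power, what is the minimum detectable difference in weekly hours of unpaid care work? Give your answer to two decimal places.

Minimum detectable difference ≈ 0.97 hours

δ = (z_{α/2} + z_β) · √((σ₁²+σ₂²)/n)
  = (1.645 + 0.842) · √(128/844)
  = 2.487 · √0.15166
  = 2.487 · 0.3894
  = 0.9685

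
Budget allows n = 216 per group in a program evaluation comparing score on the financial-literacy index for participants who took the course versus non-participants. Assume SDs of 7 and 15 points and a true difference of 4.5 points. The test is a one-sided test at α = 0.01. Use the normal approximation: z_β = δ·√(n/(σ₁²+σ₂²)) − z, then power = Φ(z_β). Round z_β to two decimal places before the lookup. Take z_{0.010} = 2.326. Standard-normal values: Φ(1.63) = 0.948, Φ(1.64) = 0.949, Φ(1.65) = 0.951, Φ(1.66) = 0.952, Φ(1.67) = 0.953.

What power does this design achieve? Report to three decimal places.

z_β = δ·√(n/(σ₁²+σ₂²)) − z_α
    = 4.5 · √(216/274) − 2.326
    = 4.5 · 0.88787 − 2.326
    = 3.9954 − 2.326 = 1.6694 → 1.67
Power = Φ(1.67) = 0.953.

Power ≈ 0.953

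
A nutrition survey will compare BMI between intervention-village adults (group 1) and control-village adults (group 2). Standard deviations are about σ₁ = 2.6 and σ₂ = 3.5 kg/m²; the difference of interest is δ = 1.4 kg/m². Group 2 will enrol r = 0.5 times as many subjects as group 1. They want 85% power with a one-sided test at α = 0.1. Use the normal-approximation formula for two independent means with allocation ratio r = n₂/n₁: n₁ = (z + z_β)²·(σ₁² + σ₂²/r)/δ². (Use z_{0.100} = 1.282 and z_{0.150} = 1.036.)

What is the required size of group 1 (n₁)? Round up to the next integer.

n₁ = (z_α + z_β)² · (σ₁² + σ₂²/r) / δ²
   = (1.282 + 1.036)² · (2.6² + 3.5²/0.5) / 1.4²
   = 5.3731 · (6.76 + 24.5) / 1.96
   = 5.3731 · 31.26 / 1.96
   = 85.70
Round up → n₁ = 86; n₂ = r·n₁ = 0.5 × 86 = 43.

n₁ = 86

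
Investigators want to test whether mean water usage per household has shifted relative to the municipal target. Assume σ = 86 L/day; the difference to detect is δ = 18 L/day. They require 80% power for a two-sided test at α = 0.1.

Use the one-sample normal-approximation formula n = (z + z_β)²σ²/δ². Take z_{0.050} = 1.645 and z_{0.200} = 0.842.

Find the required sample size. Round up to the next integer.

n = (z_{α/2} + z_β)² · σ² / δ²
  = (1.645 + 0.842)² · 86² / 18²
  = 6.1852 · 7396 / 324
  = 141.19
Round up → n = 142.

n = 142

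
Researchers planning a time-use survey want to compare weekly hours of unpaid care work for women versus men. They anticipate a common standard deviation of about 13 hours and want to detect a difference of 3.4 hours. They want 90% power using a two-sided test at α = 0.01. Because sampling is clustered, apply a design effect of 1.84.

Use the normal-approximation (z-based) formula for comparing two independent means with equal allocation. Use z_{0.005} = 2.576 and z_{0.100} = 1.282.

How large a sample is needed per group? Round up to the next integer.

n = (z_{α/2} + z_β)² · (σ₁² + σ₂²) / δ²
  = (2.576 + 1.282)² · (2·13² = 338) / 3.4²
  = 14.8842 · 338 / 11.56
  = 435.19
Design effect: 1.84 × 435.19 = 800.76.
Round up → n = 801 per group.

n = 801 per group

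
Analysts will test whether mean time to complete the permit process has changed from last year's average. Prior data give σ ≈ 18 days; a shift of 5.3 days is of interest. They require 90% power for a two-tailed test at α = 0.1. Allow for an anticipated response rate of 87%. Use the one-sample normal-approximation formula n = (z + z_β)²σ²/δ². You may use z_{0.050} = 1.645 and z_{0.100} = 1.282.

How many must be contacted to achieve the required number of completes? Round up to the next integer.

n = 114

n = (z_{α/2} + z_β)² · σ² / δ²
  = (1.645 + 1.282)² · 18² / 5.3²
  = 8.5673 · 324 / 28.09
  = 98.82
Adjust for 87% response: 98.82 / 0.87 = 113.58.
Round up → n = 114.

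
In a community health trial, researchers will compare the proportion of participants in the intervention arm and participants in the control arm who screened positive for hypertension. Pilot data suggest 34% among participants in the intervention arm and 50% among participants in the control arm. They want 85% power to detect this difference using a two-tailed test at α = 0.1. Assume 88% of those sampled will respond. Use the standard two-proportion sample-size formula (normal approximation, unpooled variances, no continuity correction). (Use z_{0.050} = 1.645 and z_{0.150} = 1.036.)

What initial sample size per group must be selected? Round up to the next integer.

n = 152 per group

n = (z_{α/2} + z_β)² · [p₁(1−p₁) + p₂(1−p₂)] / (p₁ − p₂)²
  = (1.645 + 1.036)² · (0.34·0.66 + 0.50·0.50) / (-0.16)²
  = (2.681)² · (0.2244 + 0.2500) / 0.0256
  = 7.1878 · 0.4744 / 0.0256
  = 133.20
Adjust for 88% response: 133.20 / 0.88 = 151.36.
Round up → n = 152 per group.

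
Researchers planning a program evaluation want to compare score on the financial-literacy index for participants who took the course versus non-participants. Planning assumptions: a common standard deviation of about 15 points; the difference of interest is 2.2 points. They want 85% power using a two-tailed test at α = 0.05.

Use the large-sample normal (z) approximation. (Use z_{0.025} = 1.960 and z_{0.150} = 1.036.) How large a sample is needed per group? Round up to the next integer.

n = (z_{α/2} + z_β)² · (σ₁² + σ₂²) / δ²
  = (1.960 + 1.036)² · (2·15² = 450) / 2.2²
  = 8.9760 · 450 / 4.84
  = 834.55
Round up → n = 835 per group.

n = 835 per group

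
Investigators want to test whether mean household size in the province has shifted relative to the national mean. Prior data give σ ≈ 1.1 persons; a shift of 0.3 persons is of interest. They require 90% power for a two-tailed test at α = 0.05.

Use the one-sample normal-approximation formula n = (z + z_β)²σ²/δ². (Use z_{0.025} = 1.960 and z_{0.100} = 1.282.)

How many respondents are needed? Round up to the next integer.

n = 142

n = (z_{α/2} + z_β)² · σ² / δ²
  = (1.960 + 1.282)² · 1.1² / 0.3²
  = 10.5106 · 1.21 / 0.09
  = 141.31
Round up → n = 142.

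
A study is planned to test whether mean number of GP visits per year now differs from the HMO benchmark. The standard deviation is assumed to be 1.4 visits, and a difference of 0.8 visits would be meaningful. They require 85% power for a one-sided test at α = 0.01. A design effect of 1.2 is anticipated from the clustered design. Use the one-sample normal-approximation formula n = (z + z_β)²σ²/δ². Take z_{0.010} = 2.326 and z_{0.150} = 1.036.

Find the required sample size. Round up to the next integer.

n = (z_α + z_β)² · σ² / δ²
  = (2.326 + 1.036)² · 1.4² / 0.8²
  = 11.3030 · 1.96 / 0.64
  = 34.62
Design effect: 1.2 × 34.62 = 41.54.
Round up → n = 42.

n = 42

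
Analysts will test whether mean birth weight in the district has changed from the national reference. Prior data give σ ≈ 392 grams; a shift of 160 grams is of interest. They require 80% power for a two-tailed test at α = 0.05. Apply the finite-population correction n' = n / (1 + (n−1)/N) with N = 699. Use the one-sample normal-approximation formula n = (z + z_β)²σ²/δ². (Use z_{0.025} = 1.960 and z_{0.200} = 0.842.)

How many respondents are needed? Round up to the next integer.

n = (z_{α/2} + z_β)² · σ² / δ²
  = (1.960 + 0.842)² · 392² / 160²
  = 7.8512 · 153664 / 25600
  = 47.13
Finite-population correction (N = 699): 47.13 / (1 + (47.13 − 1)/699) = 44.21.
Round up → n = 45.

n = 45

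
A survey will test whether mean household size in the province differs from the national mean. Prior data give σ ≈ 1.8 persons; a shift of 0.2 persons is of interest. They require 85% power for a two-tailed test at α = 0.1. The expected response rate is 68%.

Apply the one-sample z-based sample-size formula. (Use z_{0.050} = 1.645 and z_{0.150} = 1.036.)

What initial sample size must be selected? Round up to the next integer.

n = (z_{α/2} + z_β)² · σ² / δ²
  = (1.645 + 1.036)² · 1.8² / 0.2²
  = 7.1878 · 3.24 / 0.04
  = 582.21
Adjust for 68% response: 582.21 / 0.68 = 856.19.
Round up → n = 857.

n = 857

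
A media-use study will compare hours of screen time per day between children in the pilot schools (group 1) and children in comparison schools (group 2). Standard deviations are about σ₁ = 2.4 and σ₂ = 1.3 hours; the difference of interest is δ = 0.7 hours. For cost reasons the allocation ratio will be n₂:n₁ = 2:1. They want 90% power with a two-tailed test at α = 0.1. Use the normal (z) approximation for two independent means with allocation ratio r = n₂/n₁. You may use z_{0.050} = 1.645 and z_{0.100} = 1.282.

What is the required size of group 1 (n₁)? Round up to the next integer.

n₁ = 116

n₁ = (z_{α/2} + z_β)² · (σ₁² + σ₂²/r) / δ²
   = (1.645 + 1.282)² · (2.4² + 1.3²/2) / 0.7²
   = 8.5673 · (5.76 + 0.845) / 0.49
   = 8.5673 · 6.605 / 0.49
   = 115.48
Round up → n₁ = 116; n₂ = r·n₁ = 2 × 116 = 232.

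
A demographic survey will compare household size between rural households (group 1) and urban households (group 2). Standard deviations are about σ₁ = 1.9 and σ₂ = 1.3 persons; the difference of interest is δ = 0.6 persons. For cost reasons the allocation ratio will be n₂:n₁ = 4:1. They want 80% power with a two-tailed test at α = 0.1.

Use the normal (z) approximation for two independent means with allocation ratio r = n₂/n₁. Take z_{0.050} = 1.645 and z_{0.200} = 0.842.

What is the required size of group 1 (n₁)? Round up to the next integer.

n₁ = (z_{α/2} + z_β)² · (σ₁² + σ₂²/r) / δ²
   = (1.645 + 0.842)² · (1.9² + 1.3²/4) / 0.6²
   = 6.1852 · (3.61 + 0.4225) / 0.36
   = 6.1852 · 4.0325 / 0.36
   = 69.28
Round up → n₁ = 70; n₂ = r·n₁ = 4 × 70 = 280.

n₁ = 70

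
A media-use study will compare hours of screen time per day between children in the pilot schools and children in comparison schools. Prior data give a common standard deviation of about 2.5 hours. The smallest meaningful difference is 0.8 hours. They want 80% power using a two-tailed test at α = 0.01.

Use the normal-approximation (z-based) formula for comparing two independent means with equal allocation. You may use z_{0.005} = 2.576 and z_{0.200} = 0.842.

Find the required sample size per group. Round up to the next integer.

n = (z_{α/2} + z_β)² · (σ₁² + σ₂²) / δ²
  = (2.576 + 0.842)² · (2·2.5² = 12.5) / 0.8²
  = 11.6827 · 12.5 / 0.64
  = 228.18
Round up → n = 229 per group.

n = 229 per group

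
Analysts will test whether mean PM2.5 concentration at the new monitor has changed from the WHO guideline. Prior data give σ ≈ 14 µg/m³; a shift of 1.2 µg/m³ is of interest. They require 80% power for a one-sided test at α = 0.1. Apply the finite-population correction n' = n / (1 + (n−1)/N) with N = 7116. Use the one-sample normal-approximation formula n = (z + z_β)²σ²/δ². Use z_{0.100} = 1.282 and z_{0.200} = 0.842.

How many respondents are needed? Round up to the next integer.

n = 566

n = (z_α + z_β)² · σ² / δ²
  = (1.282 + 0.842)² · 14² / 1.2²
  = 4.5114 · 196 / 1.44
  = 614.05
Finite-population correction (N = 7116): 614.05 / (1 + (614.05 − 1)/7116) = 565.34.
Round up → n = 566.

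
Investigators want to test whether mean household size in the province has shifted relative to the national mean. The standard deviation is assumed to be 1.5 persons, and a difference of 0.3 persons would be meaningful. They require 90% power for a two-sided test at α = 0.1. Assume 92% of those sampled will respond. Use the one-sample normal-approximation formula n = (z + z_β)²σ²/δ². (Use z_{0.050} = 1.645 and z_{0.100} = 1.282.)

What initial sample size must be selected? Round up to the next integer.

n = 233

n = (z_{α/2} + z_β)² · σ² / δ²
  = (1.645 + 1.282)² · 1.5² / 0.3²
  = 8.5673 · 2.25 / 0.09
  = 214.18
Adjust for 92% response: 214.18 / 0.92 = 232.81.
Round up → n = 233.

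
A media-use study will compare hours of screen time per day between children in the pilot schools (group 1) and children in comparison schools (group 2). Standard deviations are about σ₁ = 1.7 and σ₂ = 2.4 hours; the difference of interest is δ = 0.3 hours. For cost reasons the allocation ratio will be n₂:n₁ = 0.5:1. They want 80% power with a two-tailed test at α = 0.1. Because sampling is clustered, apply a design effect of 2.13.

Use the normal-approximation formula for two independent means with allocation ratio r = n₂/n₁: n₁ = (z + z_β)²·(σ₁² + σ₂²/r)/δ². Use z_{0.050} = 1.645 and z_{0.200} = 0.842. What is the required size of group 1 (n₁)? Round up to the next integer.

n₁ = (z_{α/2} + z_β)² · (σ₁² + σ₂²/r) / δ²
   = (1.645 + 0.842)² · (1.7² + 2.4²/0.5) / 0.3²
   = 6.1852 · (2.89 + 11.52) / 0.09
   = 6.1852 · 14.41 / 0.09
   = 990.31
Design effect: 2.13 × 990.31 = 2109.37.
Round up → n₁ = 2110; n₂ = r·n₁ = 0.5 × 2110 = 1055.

n₁ = 2110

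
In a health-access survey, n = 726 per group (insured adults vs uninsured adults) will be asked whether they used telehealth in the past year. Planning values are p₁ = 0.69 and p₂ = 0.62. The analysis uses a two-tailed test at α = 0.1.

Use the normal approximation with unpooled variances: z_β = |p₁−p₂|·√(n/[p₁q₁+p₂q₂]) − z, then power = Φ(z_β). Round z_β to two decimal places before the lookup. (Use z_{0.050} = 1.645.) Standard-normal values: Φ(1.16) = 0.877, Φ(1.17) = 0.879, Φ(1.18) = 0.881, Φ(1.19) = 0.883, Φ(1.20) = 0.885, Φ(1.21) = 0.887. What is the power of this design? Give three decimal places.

z_β = |p₁−p₂|·√(n/[p₁q₁+p₂q₂]) − z_{α/2}
    = 0.07 · √(726/0.4495) − 1.645
    = 0.07 · 40.1887 − 1.645
    = 2.8132 − 1.645 = 1.1682 → 1.17
Power = Φ(1.17) = 0.879.

Power ≈ 0.879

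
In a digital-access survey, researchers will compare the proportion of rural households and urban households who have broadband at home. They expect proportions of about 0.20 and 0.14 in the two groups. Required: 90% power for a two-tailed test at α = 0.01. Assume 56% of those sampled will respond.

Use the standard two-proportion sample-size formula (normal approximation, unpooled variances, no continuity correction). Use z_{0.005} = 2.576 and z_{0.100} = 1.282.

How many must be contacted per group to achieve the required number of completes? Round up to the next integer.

n = (z_{α/2} + z_β)² · [p₁(1−p₁) + p₂(1−p₂)] / (p₁ − p₂)²
  = (2.576 + 1.282)² · (0.20·0.80 + 0.14·0.86) / (0.06)²
  = (3.858)² · (0.1600 + 0.1204) / 0.0036
  = 14.8842 · 0.2804 / 0.0036
  = 1159.31
Adjust for 56% response: 1159.31 / 0.56 = 2070.20.
Round up → n = 2071 per group.

n = 2071 per group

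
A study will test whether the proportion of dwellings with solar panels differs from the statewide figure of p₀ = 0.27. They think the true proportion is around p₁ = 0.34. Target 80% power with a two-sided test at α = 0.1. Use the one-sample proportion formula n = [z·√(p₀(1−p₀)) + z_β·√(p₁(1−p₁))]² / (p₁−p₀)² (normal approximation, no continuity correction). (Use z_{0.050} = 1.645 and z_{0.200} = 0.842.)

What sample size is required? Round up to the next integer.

n = 261

n = [z_{α/2}·√(p₀q₀) + z_β·√(p₁q₁)]² / (p₁ − p₀)²
  = [1.645·√(0.27·0.73) + 0.842·√(0.34·0.66)]² / (0.07)²
  = [1.645·0.4440 + 0.842·0.4737]² / 0.0049
  = [1.1292]² / 0.0049
  = 260.21
Round up → n = 261.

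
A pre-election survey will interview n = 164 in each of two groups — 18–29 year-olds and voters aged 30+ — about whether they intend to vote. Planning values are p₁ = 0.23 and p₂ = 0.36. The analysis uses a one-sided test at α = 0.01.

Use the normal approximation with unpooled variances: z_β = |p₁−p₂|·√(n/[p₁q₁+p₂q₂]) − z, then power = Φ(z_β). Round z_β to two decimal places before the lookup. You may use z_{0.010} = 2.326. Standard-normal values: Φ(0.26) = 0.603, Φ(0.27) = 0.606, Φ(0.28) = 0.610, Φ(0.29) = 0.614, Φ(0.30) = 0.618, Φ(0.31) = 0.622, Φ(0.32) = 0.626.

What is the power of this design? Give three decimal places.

Power ≈ 0.610

z_β = |p₁−p₂|·√(n/[p₁q₁+p₂q₂]) − z_α
    = 0.13 · √(164/0.4075) − 2.326
    = 0.13 · 20.0613 − 2.326
    = 2.6080 − 2.326 = 0.2820 → 0.28
Power = Φ(0.28) = 0.610.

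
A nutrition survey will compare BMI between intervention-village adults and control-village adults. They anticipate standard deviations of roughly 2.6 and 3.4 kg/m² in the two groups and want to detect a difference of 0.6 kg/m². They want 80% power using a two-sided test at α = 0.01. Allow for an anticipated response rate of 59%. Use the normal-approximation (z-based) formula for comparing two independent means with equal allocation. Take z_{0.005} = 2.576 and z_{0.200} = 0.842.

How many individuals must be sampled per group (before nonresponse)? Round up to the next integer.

n = (z_{α/2} + z_β)² · (σ₁² + σ₂²) / δ²
  = (2.576 + 0.842)² · (2.6² + 3.4² = 18.32) / 0.6²
  = 11.6827 · 18.32 / 0.36
  = 594.52
Adjust for 59% response: 594.52 / 0.59 = 1007.66.
Round up → n = 1008 per group.

n = 1008 per group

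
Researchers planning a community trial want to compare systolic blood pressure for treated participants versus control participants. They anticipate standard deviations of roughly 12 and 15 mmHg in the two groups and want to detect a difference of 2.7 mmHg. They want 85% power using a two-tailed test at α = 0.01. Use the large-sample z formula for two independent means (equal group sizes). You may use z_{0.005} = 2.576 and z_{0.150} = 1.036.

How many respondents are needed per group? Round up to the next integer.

n = (z_{α/2} + z_β)² · (σ₁² + σ₂²) / δ²
  = (2.576 + 1.036)² · (12² + 15² = 369) / 2.7²
  = 13.0465 · 369 / 7.29
  = 660.38
Round up → n = 661 per group.

n = 661 per group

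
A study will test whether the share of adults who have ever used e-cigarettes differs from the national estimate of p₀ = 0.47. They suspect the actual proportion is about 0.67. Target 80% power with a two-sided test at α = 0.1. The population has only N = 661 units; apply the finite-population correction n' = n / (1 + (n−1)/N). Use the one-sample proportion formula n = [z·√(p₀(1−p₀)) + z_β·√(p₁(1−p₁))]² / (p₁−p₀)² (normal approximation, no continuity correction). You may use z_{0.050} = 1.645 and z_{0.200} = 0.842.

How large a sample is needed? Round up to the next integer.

n = 36

n = [z_{α/2}·√(p₀q₀) + z_β·√(p₁q₁)]² / (p₁ − p₀)²
  = [1.645·√(0.47·0.53) + 0.842·√(0.67·0.33)]² / (0.20)²
  = [1.645·0.4991 + 0.842·0.4702]² / 0.0400
  = [1.2169]² / 0.0400
  = 37.02
Finite-population correction (N = 661): 37.02 / (1 + (37.02 − 1)/661) = 35.11.
Round up → n = 36.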